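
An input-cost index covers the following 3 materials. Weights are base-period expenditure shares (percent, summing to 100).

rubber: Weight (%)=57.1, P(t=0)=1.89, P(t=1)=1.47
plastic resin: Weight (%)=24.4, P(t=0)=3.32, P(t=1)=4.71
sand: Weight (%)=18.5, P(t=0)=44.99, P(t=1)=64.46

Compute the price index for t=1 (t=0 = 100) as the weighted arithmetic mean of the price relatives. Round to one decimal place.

105.5

rubber: 57.1 × (1.47/1.89) = 57.1 × 0.777778 = 44.4111
plastic resin: 24.4 × (4.71/3.32) = 24.4 × 1.418675 = 34.6157
sand: 18.5 × (64.46/44.99) = 18.5 × 1.432763 = 26.5061
Index = Σ wᵢ·(p₁ᵢ/p₀ᵢ) = 44.4111 + 34.6157 + 26.5061 = 105.5329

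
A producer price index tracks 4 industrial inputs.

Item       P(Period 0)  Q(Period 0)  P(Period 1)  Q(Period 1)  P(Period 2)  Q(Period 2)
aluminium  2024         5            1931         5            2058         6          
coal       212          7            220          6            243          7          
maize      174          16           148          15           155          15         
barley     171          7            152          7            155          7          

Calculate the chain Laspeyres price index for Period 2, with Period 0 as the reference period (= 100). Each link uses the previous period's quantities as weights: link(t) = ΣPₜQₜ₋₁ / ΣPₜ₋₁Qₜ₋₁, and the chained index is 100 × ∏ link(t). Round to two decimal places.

Link Period 0→Period 1:
ΣP(Period 1)Q(Period 0) = 1931×5 + 220×7 + 148×16 + 152×7 = 9655 + 1540 + 2368 + 1064 = 14627
ΣP(Period 0)Q(Period 0) = 2024×5 + 212×7 + 174×16 + 171×7 = 10120 + 1484 + 2784 + 1197 = 15585
link = 14627/15585 = 0.938531
Link Period 1→Period 2:
ΣP(Period 2)Q(Period 1) = 2058×5 + 243×6 + 155×15 + 155×7 = 10290 + 1458 + 2325 + 1085 = 15158
ΣP(Period 1)Q(Period 1) = 1931×5 + 220×6 + 148×15 + 152×7 = 9655 + 1320 + 2220 + 1064 = 14259
link = 15158/14259 = 1.063048
Chained index = 100 × 0.938531 × 1.063048 = 99.7703

99.77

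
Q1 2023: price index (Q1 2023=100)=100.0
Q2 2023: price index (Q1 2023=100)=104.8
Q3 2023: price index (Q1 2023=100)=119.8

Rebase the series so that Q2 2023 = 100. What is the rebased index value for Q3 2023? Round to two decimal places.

114.31

Rebased(Q3 2023) = 119.8 / 104.8 × 100 = 114.3130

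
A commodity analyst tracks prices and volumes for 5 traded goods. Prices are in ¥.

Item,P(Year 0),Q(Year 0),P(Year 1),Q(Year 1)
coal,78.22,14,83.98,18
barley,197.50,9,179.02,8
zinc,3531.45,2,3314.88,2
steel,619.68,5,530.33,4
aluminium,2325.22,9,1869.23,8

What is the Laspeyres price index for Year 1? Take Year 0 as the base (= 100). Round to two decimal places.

85.07

Laspeyres price index uses base-period quantities as weights.
ΣP(Year 1)·Q(Year 0) = 83.98×14 + 179.02×9 + 3314.88×2 + 530.33×5 + 1869.23×9 = 1175.72 + 1611.18 + 6629.76 + 2651.65 + 16823.07 = 28891.38
ΣP(Year 0)·Q(Year 0) = 78.22×14 + 197.50×9 + 3531.45×2 + 619.68×5 + 2325.22×9 = 1095.08 + 1777.5 + 7062.9 + 3098.4 + 20926.98 = 33960.86
Index = 28891.38 / 33960.86 × 100 = 85.0726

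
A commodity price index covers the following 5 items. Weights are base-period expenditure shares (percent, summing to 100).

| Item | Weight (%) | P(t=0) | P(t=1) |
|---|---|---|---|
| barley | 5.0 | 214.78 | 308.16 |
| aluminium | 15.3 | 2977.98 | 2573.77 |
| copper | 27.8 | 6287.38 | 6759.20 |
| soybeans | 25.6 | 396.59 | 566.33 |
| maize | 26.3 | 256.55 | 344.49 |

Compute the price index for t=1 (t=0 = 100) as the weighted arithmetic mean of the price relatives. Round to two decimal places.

122.16

barley: 5.0 × (308.16/214.78) = 5.0 × 1.434770 = 7.1739
aluminium: 15.3 × (2573.77/2977.98) = 15.3 × 0.864267 = 13.2233
copper: 27.8 × (6759.20/6287.38) = 27.8 × 1.075042 = 29.8862
soybeans: 25.6 × (566.33/396.59) = 25.6 × 1.427999 = 36.5568
maize: 26.3 × (344.49/256.55) = 26.3 × 1.342779 = 35.3151
Index = Σ wᵢ·(p₁ᵢ/p₀ᵢ) = 7.1739 + 13.2233 + 29.8862 + 36.5568 + 35.3151 = 122.1552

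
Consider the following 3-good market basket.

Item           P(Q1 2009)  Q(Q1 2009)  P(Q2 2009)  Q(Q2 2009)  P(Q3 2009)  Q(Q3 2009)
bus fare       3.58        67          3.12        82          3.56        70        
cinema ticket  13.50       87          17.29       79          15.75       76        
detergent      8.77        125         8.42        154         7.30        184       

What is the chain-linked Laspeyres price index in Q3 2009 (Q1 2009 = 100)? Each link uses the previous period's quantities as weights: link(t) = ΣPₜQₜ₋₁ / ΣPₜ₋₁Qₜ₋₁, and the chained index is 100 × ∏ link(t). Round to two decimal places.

100.42

Link Q1 2009→Q2 2009:
ΣP(Q2 2009)Q(Q1 2009) = 3.12×67 + 17.29×87 + 8.42×125 = 209.04 + 1504.23 + 1052.5 = 2765.77
ΣP(Q1 2009)Q(Q1 2009) = 3.58×67 + 13.50×87 + 8.77×125 = 239.86 + 1174.5 + 1096.25 = 2510.61
link = 2765.77/2510.61 = 1.101633
Link Q2 2009→Q3 2009:
ΣP(Q3 2009)Q(Q2 2009) = 3.56×82 + 15.75×79 + 7.30×154 = 291.92 + 1244.25 + 1124.2 = 2660.37
ΣP(Q2 2009)Q(Q2 2009) = 3.12×82 + 17.29×79 + 8.42×154 = 255.84 + 1365.91 + 1296.68 = 2918.43
link = 2660.37/2918.43 = 0.911576
Chained index = 100 × 1.101633 × 0.911576 = 100.4222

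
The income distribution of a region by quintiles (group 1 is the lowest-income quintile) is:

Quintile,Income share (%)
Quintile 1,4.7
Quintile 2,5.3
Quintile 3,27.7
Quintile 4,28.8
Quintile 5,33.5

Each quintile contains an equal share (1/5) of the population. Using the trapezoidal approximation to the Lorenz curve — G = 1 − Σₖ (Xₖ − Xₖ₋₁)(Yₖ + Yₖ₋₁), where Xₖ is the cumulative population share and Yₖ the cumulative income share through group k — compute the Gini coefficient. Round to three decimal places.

Cumulative income shares Yₖ: 0.0470, 0.1000, 0.3770, 0.6650, 1.0000
Σ (Xₖ−Xₖ₋₁)(Yₖ+Yₖ₋₁) = (1/5)(0.0470+0.0000) + (1/5)(0.1000+0.0470) + (1/5)(0.3770+0.1000) + (1/5)(0.6650+0.3770) + (1/5)(1.0000+0.6650)
  = 0.0094 + 0.0294 + 0.0954 + 0.2084 + 0.3330 = 0.6756
G = 1 − 0.6756 = 0.3244

0.324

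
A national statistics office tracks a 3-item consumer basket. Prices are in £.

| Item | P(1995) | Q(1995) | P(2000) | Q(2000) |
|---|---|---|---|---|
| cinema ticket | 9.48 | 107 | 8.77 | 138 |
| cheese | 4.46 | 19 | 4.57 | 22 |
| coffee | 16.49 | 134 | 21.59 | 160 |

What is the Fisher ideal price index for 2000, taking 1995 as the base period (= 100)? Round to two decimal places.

Laspeyres component (base-period weights):
ΣP(2000)Q(1995) = 8.77×107 + 4.57×19 + 21.59×134 = 938.39 + 86.83 + 2893.06 = 3918.28
ΣP(1995)Q(1995) = 9.48×107 + 4.46×19 + 16.49×134 = 1014.36 + 84.74 + 2209.66 = 3308.76
L = 3918.28 / 3308.76 × 100 = 118.4214
Paasche component (current-period weights):
ΣP(2000)Q(2000) = 8.77×138 + 4.57×22 + 21.59×160 = 1210.26 + 100.54 + 3454.4 = 4765.2
ΣP(1995)Q(2000) = 9.48×138 + 4.46×22 + 16.49×160 = 1308.24 + 98.12 + 2638.4 = 4044.76
P = 4765.2 / 4044.76 × 100 = 117.8117
Fisher = √(L × P) = √(118.4214 × 117.8117) = 118.1162

118.12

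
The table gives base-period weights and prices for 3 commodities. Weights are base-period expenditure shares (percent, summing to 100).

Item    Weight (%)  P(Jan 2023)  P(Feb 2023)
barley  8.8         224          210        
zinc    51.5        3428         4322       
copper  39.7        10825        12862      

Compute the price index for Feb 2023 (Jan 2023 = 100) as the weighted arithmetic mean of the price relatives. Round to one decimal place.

barley: 8.8 × (210/224) = 8.8 × 0.937500 = 8.2500
zinc: 51.5 × (4322/3428) = 51.5 × 1.260793 = 64.9309
copper: 39.7 × (12862/10825) = 39.7 × 1.188176 = 47.1706
Index = Σ wᵢ·(p₁ᵢ/p₀ᵢ) = 8.2500 + 64.9309 + 47.1706 = 120.3514

120.4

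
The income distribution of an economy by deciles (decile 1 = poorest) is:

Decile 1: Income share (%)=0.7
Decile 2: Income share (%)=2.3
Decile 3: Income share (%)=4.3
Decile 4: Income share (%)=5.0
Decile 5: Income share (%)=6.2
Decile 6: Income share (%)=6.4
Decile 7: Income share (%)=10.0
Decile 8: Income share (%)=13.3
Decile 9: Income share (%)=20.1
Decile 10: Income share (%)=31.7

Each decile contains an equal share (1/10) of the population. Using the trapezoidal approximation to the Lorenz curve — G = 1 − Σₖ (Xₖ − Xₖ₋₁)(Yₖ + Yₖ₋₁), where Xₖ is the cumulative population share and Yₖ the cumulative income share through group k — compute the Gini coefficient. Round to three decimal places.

Cumulative income shares Yₖ: 0.0070, 0.0300, 0.0730, 0.1230, 0.1850, 0.2490, 0.3490, 0.4820, 0.6830, 1.0000
Σ (Xₖ−Xₖ₋₁)(Yₖ+Yₖ₋₁) = (1/10)(0.0070+0.0000) + (1/10)(0.0300+0.0070) + (1/10)(0.0730+0.0300) + (1/10)(0.1230+0.0730) + (1/10)(0.1850+0.1230) + (1/10)(0.2490+0.1850) + (1/10)(0.3490+0.2490) + (1/10)(0.4820+0.3490) + (1/10)(0.6830+0.4820) + (1/10)(1.0000+0.6830)
  = 0.0007 + 0.0037 + 0.0103 + 0.0196 + 0.0308 + 0.0434 + 0.0598 + 0.0831 + 0.1165 + 0.1683 = 0.5362
G = 1 − 0.5362 = 0.4638

0.464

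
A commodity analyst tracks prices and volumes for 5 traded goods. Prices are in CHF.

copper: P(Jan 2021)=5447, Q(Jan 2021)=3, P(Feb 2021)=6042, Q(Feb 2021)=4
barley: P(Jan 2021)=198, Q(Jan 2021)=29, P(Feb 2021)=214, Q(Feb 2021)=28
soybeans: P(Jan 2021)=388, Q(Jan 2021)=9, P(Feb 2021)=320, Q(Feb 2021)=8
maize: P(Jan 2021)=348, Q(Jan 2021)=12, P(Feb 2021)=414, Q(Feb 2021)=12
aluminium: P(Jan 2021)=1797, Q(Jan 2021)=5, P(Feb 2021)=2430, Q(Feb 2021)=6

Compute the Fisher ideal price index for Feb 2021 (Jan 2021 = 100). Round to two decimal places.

Laspeyres component (base-period weights):
ΣP(Feb 2021)Q(Jan 2021) = 6042×3 + 214×29 + 320×9 + 414×12 + 2430×5 = 18126 + 6206 + 2880 + 4968 + 12150 = 44330
ΣP(Jan 2021)Q(Jan 2021) = 5447×3 + 198×29 + 388×9 + 348×12 + 1797×5 = 16341 + 5742 + 3492 + 4176 + 8985 = 38736
L = 44330 / 38736 × 100 = 114.4413
Paasche component (current-period weights):
ΣP(Feb 2021)Q(Feb 2021) = 6042×4 + 214×28 + 320×8 + 414×12 + 2430×6 = 24168 + 5992 + 2560 + 4968 + 14580 = 52268
ΣP(Jan 2021)Q(Feb 2021) = 5447×4 + 198×28 + 388×8 + 348×12 + 1797×6 = 21788 + 5544 + 3104 + 4176 + 10782 = 45394
P = 52268 / 45394 × 100 = 115.1430
Fisher = √(L × P) = √(114.4413 × 115.1430) = 114.7916

114.79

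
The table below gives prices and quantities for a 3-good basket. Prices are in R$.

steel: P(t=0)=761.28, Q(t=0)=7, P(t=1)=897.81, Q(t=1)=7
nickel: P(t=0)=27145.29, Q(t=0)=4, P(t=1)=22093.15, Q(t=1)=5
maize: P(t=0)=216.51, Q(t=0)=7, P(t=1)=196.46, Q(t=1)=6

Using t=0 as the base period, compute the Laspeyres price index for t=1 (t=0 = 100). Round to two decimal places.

Laspeyres price index uses base-period quantities as weights.
ΣP(t=1)·Q(t=0) = 897.81×7 + 22093.15×4 + 196.46×7 = 6284.67 + 88372.6 + 1375.22 = 96032.49
ΣP(t=0)·Q(t=0) = 761.28×7 + 27145.29×4 + 216.51×7 = 5328.96 + 108581.16 + 1515.57 = 115425.69
Index = 96032.49 / 115425.69 × 100 = 83.1985

83.20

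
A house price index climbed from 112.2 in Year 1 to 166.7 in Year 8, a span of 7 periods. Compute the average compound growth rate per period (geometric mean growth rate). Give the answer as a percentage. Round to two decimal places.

Growth factor = (166.7/112.2)^(1/7) = (1.485740)^(1/7) = 1.058189
Growth rate = 1.058189 − 1 = 0.058189 = 5.8189%

5.82%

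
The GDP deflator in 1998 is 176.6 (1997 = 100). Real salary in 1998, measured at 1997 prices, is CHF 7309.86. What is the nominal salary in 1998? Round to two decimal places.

Nominal = Real × (Index/100) = 7309.86 × (176.6/100)
        = 7309.86 × 1.766 = 12909.2128

12909.21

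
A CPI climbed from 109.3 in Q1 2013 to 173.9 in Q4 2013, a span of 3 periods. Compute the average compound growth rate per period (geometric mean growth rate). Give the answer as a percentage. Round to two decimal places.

16.74%

Growth factor = (173.9/109.3)^(1/3) = (1.591034)^(1/3) = 1.167418
Growth rate = 1.167418 − 1 = 0.167418 = 16.7418%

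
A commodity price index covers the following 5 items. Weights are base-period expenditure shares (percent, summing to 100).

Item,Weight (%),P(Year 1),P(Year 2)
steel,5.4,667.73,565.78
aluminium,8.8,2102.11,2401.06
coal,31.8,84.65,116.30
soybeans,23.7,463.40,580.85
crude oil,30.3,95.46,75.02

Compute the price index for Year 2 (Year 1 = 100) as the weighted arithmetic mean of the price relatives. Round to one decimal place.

steel: 5.4 × (565.78/667.73) = 5.4 × 0.847319 = 4.5755
aluminium: 8.8 × (2401.06/2102.11) = 8.8 × 1.142214 = 10.0515
coal: 31.8 × (116.30/84.65) = 31.8 × 1.373892 = 43.6898
soybeans: 23.7 × (580.85/463.40) = 23.7 × 1.253453 = 29.7068
crude oil: 30.3 × (75.02/95.46) = 30.3 × 0.785879 = 23.8121
Index = Σ wᵢ·(p₁ᵢ/p₀ᵢ) = 4.5755 + 10.0515 + 43.6898 + 29.7068 + 23.8121 = 111.8357

111.8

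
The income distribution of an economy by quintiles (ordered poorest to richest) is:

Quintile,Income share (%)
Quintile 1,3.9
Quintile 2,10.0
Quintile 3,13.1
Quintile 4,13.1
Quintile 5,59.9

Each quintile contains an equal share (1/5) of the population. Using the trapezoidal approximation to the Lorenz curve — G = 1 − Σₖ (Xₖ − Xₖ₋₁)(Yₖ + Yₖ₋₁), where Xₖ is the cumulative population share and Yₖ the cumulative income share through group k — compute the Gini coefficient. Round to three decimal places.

0.460

Cumulative income shares Yₖ: 0.0390, 0.1390, 0.2700, 0.4010, 1.0000
Σ (Xₖ−Xₖ₋₁)(Yₖ+Yₖ₋₁) = (1/5)(0.0390+0.0000) + (1/5)(0.1390+0.0390) + (1/5)(0.2700+0.1390) + (1/5)(0.4010+0.2700) + (1/5)(1.0000+0.4010)
  = 0.0078 + 0.0356 + 0.0818 + 0.1342 + 0.2802 = 0.5396
G = 1 − 0.5396 = 0.4604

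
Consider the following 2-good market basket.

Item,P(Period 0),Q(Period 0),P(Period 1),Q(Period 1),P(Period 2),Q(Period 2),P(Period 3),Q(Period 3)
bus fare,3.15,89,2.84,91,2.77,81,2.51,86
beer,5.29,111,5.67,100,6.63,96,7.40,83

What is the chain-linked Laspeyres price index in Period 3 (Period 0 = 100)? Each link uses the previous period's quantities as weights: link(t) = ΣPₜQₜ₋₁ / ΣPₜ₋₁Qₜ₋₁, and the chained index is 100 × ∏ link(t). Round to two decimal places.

Link Period 0→Period 1:
ΣP(Period 1)Q(Period 0) = 2.84×89 + 5.67×111 = 252.76 + 629.37 = 882.13
ΣP(Period 0)Q(Period 0) = 3.15×89 + 5.29×111 = 280.35 + 587.19 = 867.54
link = 882.13/867.54 = 1.016818
Link Period 1→Period 2:
ΣP(Period 2)Q(Period 1) = 2.77×91 + 6.63×100 = 252.07 + 663 = 915.07
ΣP(Period 1)Q(Period 1) = 2.84×91 + 5.67×100 = 258.44 + 567 = 825.44
link = 915.07/825.44 = 1.108585
Link Period 2→Period 3:
ΣP(Period 3)Q(Period 2) = 2.51×81 + 7.40×96 = 203.31 + 710.4 = 913.71
ΣP(Period 2)Q(Period 2) = 2.77×81 + 6.63×96 = 224.37 + 636.48 = 860.85
link = 913.71/860.85 = 1.061404
Chained index = 100 × 1.016818 × 1.108585 × 1.061404 = 119.6445

119.64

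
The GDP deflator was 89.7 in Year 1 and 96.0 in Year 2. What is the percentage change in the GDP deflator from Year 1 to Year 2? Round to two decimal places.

Change = (96.0 − 89.7) / 89.7 × 100
       = 6.3 / 89.7 × 100 = 7.0234%

7.02%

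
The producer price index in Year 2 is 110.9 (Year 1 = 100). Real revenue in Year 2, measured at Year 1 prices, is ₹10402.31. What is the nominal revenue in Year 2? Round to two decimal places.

Nominal = Real × (Index/100) = 10402.31 × (110.9/100)
        = 10402.31 × 1.109 = 11536.1618

11536.16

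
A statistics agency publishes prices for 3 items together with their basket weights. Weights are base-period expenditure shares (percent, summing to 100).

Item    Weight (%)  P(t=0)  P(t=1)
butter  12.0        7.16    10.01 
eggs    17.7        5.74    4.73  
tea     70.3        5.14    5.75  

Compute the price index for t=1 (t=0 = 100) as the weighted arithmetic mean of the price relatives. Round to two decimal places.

butter: 12.0 × (10.01/7.16) = 12.0 × 1.398045 = 16.7765
eggs: 17.7 × (4.73/5.74) = 17.7 × 0.824042 = 14.5855
tea: 70.3 × (5.75/5.14) = 70.3 × 1.118677 = 78.6430
Index = Σ wᵢ·(p₁ᵢ/p₀ᵢ) = 16.7765 + 14.5855 + 78.6430 = 110.0051

110.01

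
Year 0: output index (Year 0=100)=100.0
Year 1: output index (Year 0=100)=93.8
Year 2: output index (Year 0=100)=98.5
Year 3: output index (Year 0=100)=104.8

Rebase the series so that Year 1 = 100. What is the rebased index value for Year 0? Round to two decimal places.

106.61

Rebased(Year 0) = 100.0 / 93.8 × 100 = 106.6098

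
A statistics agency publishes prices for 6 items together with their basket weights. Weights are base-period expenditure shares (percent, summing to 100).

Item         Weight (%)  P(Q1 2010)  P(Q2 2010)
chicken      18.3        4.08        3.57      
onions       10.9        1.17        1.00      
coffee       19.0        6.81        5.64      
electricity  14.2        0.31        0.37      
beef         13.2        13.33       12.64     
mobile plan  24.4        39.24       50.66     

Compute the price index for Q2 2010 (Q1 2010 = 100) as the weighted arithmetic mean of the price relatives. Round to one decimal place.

102.0

chicken: 18.3 × (3.57/4.08) = 18.3 × 0.875000 = 16.0125
onions: 10.9 × (1.00/1.17) = 10.9 × 0.854701 = 9.3162
coffee: 19.0 × (5.64/6.81) = 19.0 × 0.828194 = 15.7357
electricity: 14.2 × (0.37/0.31) = 14.2 × 1.193548 = 16.9484
beef: 13.2 × (12.64/13.33) = 13.2 × 0.948237 = 12.5167
mobile plan: 24.4 × (50.66/39.24) = 24.4 × 1.291030 = 31.5011
Index = Σ wᵢ·(p₁ᵢ/p₀ᵢ) = 16.0125 + 9.3162 + 15.7357 + 16.9484 + 12.5167 + 31.5011 = 102.0307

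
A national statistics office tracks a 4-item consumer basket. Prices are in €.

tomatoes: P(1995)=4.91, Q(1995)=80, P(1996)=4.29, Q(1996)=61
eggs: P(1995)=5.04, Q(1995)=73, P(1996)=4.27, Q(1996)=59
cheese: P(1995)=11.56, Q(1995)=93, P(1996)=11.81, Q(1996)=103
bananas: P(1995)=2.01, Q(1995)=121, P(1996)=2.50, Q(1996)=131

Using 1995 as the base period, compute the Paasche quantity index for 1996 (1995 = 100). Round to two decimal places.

100.09

Paasche quantity index uses current-period prices as weights.
ΣP(1996)·Q(1996) = 4.29×61 + 4.27×59 + 11.81×103 + 2.50×131 = 261.69 + 251.93 + 1216.43 + 327.5 = 2057.55
ΣP(1996)·Q(1995) = 4.29×80 + 4.27×73 + 11.81×93 + 2.50×121 = 343.2 + 311.71 + 1098.33 + 302.5 = 2055.74
Index = 2057.55 / 2055.74 × 100 = 100.0880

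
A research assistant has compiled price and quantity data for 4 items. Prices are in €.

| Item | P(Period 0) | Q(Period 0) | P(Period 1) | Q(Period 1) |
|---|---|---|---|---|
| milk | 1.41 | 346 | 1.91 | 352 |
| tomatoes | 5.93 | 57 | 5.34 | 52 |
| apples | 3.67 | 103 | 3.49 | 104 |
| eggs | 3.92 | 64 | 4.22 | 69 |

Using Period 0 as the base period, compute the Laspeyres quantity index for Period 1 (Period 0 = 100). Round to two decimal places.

100.14

Laspeyres quantity index uses base-period prices as weights.
ΣP(Period 0)·Q(Period 1) = 1.41×352 + 5.93×52 + 3.67×104 + 3.92×69 = 496.32 + 308.36 + 381.68 + 270.48 = 1456.84
ΣP(Period 0)·Q(Period 0) = 1.41×346 + 5.93×57 + 3.67×103 + 3.92×64 = 487.86 + 338.01 + 378.01 + 250.88 = 1454.76
Index = 1456.84 / 1454.76 × 100 = 100.1430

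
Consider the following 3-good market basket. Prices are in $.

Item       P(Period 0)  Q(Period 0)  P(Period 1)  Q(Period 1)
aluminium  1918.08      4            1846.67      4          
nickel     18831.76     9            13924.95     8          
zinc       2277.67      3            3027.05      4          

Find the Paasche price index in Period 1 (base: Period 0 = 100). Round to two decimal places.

Paasche price index uses current-period quantities as weights.
ΣP(Period 1)·Q(Period 1) = 1846.67×4 + 13924.95×8 + 3027.05×4 = 7386.68 + 111399.6 + 12108.2 = 130894.48
ΣP(Period 0)·Q(Period 1) = 1918.08×4 + 18831.76×8 + 2277.67×4 = 7672.32 + 150654.08 + 9110.68 = 167437.08
Index = 130894.48 / 167437.08 × 100 = 78.1753

78.18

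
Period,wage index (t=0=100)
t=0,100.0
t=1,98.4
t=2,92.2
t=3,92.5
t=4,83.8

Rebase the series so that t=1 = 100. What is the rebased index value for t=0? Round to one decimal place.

101.6

Rebased(t=0) = 100.0 / 98.4 × 100 = 101.6260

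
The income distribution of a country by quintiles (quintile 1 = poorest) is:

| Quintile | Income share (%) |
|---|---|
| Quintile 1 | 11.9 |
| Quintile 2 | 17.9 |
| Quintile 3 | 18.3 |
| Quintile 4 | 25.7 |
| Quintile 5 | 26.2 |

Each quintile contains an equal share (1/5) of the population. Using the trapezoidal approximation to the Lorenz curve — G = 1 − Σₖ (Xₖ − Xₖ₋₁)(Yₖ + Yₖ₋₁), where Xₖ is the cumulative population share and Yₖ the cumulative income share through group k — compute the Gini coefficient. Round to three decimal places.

Cumulative income shares Yₖ: 0.1190, 0.2980, 0.4810, 0.7380, 1.0000
Σ (Xₖ−Xₖ₋₁)(Yₖ+Yₖ₋₁) = (1/5)(0.1190+0.0000) + (1/5)(0.2980+0.1190) + (1/5)(0.4810+0.2980) + (1/5)(0.7380+0.4810) + (1/5)(1.0000+0.7380)
  = 0.0238 + 0.0834 + 0.1558 + 0.2438 + 0.3476 = 0.8544
G = 1 − 0.8544 = 0.1456

0.146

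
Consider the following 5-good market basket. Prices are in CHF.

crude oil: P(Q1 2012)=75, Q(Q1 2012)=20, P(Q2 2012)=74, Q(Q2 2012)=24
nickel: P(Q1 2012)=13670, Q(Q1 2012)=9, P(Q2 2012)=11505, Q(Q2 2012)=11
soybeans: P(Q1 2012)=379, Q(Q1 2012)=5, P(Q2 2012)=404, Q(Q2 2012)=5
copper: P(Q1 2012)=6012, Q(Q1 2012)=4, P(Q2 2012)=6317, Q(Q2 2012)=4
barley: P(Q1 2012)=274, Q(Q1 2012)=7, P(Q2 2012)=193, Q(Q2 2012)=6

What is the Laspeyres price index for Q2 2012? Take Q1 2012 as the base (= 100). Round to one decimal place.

87.7

Laspeyres price index uses base-period quantities as weights.
ΣP(Q2 2012)·Q(Q1 2012) = 74×20 + 11505×9 + 404×5 + 6317×4 + 193×7 = 1480 + 103545 + 2020 + 25268 + 1351 = 133664
ΣP(Q1 2012)·Q(Q1 2012) = 75×20 + 13670×9 + 379×5 + 6012×4 + 274×7 = 1500 + 123030 + 1895 + 24048 + 1918 = 152391
Index = 133664 / 152391 × 100 = 87.7112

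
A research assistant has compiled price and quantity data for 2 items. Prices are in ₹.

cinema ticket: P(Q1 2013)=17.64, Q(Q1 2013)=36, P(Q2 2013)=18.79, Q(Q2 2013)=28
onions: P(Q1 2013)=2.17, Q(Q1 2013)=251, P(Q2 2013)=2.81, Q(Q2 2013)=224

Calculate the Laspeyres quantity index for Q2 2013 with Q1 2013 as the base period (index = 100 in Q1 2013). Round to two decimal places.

Laspeyres quantity index uses base-period prices as weights.
ΣP(Q1 2013)·Q(Q2 2013) = 17.64×28 + 2.17×224 = 493.92 + 486.08 = 980
ΣP(Q1 2013)·Q(Q1 2013) = 17.64×36 + 2.17×251 = 635.04 + 544.67 = 1179.71
Index = 980 / 1179.71 × 100 = 83.0713

83.07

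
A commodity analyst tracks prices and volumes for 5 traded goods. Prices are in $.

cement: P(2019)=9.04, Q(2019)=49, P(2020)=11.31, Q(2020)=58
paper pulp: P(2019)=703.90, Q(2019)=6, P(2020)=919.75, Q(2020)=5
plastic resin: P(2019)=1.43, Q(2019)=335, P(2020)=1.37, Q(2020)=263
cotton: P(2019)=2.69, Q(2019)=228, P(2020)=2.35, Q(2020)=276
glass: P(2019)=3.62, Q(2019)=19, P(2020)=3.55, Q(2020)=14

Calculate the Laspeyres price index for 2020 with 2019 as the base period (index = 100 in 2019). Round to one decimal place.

Laspeyres price index uses base-period quantities as weights.
ΣP(2020)·Q(2019) = 11.31×49 + 919.75×6 + 1.37×335 + 2.35×228 + 3.55×19 = 554.19 + 5518.5 + 458.95 + 535.8 + 67.45 = 7134.89
ΣP(2019)·Q(2019) = 9.04×49 + 703.90×6 + 1.43×335 + 2.69×228 + 3.62×19 = 442.96 + 4223.4 + 479.05 + 613.32 + 68.78 = 5827.51
Index = 7134.89 / 5827.51 × 100 = 122.4346

122.4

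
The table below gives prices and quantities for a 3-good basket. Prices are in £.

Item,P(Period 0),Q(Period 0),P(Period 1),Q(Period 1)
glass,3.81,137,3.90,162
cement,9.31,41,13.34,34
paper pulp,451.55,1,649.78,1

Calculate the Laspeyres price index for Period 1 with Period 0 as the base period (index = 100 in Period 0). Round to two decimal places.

Laspeyres price index uses base-period quantities as weights.
ΣP(Period 1)·Q(Period 0) = 3.90×137 + 13.34×41 + 649.78×1 = 534.3 + 546.94 + 649.78 = 1731.02
ΣP(Period 0)·Q(Period 0) = 3.81×137 + 9.31×41 + 451.55×1 = 521.97 + 381.71 + 451.55 = 1355.23
Index = 1731.02 / 1355.23 × 100 = 127.7289

127.73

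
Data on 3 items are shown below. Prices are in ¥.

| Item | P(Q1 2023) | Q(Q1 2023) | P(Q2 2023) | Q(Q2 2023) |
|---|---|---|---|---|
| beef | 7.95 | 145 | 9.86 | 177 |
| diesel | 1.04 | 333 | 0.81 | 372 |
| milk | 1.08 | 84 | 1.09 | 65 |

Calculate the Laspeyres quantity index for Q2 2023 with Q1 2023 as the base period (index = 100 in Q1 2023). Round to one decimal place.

117.3

Laspeyres quantity index uses base-period prices as weights.
ΣP(Q1 2023)·Q(Q2 2023) = 7.95×177 + 1.04×372 + 1.08×65 = 1407.15 + 386.88 + 70.2 = 1864.23
ΣP(Q1 2023)·Q(Q1 2023) = 7.95×145 + 1.04×333 + 1.08×84 = 1152.75 + 346.32 + 90.72 = 1589.79
Index = 1864.23 / 1589.79 × 100 = 117.2627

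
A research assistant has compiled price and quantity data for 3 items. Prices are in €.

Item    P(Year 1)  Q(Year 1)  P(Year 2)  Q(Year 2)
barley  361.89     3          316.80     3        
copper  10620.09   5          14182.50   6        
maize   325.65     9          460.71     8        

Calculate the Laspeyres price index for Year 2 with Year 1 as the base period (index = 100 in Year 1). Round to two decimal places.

133.08

Laspeyres price index uses base-period quantities as weights.
ΣP(Year 2)·Q(Year 1) = 316.80×3 + 14182.50×5 + 460.71×9 = 950.4 + 70912.5 + 4146.39 = 76009.29
ΣP(Year 1)·Q(Year 1) = 361.89×3 + 10620.09×5 + 325.65×9 = 1085.67 + 53100.45 + 2930.85 = 57116.97
Index = 76009.29 / 57116.97 × 100 = 133.0765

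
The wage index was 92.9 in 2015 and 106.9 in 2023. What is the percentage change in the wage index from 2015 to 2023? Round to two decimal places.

15.07%

Change = (106.9 − 92.9) / 92.9 × 100
       = 14.0 / 92.9 × 100 = 15.0700%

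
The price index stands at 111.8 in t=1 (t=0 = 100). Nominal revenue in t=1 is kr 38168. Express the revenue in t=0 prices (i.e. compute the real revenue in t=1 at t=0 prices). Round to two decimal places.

Real = Nominal ÷ (Index/100) = 38168 ÷ (111.8/100)
     = 38168 ÷ 1.118 = 34139.5349

34139.53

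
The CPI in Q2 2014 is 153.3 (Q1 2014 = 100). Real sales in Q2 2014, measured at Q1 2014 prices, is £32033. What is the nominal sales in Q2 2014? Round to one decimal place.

49106.6

Nominal = Real × (Index/100) = 32033 × (153.3/100)
        = 32033 × 1.533 = 49106.5890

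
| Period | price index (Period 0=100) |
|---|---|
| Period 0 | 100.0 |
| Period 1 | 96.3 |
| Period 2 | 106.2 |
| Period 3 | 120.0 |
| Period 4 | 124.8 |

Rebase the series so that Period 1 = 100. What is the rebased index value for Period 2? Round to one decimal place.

Rebased(Period 2) = 106.2 / 96.3 × 100 = 110.2804

110.3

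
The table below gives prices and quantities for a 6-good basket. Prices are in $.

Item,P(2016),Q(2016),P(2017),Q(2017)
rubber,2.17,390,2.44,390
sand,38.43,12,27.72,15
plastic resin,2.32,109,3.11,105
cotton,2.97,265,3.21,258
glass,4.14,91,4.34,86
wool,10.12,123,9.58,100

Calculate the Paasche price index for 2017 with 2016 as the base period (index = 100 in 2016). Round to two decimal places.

101.39

Paasche price index uses current-period quantities as weights.
ΣP(2017)·Q(2017) = 2.44×390 + 27.72×15 + 3.11×105 + 3.21×258 + 4.34×86 + 9.58×100 = 951.6 + 415.8 + 326.55 + 828.18 + 373.24 + 958 = 3853.37
ΣP(2016)·Q(2017) = 2.17×390 + 38.43×15 + 2.32×105 + 2.97×258 + 4.14×86 + 10.12×100 = 846.3 + 576.45 + 243.6 + 766.26 + 356.04 + 1012 = 3800.65
Index = 3853.37 / 3800.65 × 100 = 101.3871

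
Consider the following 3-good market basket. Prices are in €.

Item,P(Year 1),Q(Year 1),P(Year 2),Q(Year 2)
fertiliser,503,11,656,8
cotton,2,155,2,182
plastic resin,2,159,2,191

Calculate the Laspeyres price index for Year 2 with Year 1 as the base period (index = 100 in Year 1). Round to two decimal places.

Laspeyres price index uses base-period quantities as weights.
ΣP(Year 2)·Q(Year 1) = 656×11 + 2×155 + 2×159 = 7216 + 310 + 318 = 7844
ΣP(Year 1)·Q(Year 1) = 503×11 + 2×155 + 2×159 = 5533 + 310 + 318 = 6161
Index = 7844 / 6161 × 100 = 127.3170

127.32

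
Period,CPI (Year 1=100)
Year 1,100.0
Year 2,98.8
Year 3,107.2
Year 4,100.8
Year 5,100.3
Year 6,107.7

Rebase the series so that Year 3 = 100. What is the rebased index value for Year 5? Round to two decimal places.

93.56

Rebased(Year 5) = 100.3 / 107.2 × 100 = 93.5634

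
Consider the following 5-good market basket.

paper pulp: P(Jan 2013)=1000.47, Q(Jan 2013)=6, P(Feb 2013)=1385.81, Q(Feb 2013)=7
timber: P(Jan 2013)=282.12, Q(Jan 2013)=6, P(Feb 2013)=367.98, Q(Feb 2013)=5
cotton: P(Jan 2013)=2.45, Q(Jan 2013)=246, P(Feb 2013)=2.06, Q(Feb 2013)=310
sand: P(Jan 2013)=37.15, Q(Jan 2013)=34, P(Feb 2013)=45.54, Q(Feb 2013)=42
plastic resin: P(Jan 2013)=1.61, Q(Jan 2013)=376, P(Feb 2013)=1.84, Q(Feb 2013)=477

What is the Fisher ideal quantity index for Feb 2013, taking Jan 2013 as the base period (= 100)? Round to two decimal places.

112.97

Laspeyres component (base-period weights):
ΣP(Jan 2013)Q(Feb 2013) = 1000.47×7 + 282.12×5 + 2.45×310 + 37.15×42 + 1.61×477 = 7003.29 + 1410.6 + 759.5 + 1560.3 + 767.97 = 11501.66
ΣP(Jan 2013)Q(Jan 2013) = 1000.47×6 + 282.12×6 + 2.45×246 + 37.15×34 + 1.61×376 = 6002.82 + 1692.72 + 602.7 + 1263.1 + 605.36 = 10166.7
L = 11501.66 / 10166.7 × 100 = 113.1307
Paasche component (current-period weights):
ΣP(Feb 2013)Q(Feb 2013) = 1385.81×7 + 367.98×5 + 2.06×310 + 45.54×42 + 1.84×477 = 9700.67 + 1839.9 + 638.6 + 1912.68 + 877.68 = 14969.53
ΣP(Feb 2013)Q(Jan 2013) = 1385.81×6 + 367.98×6 + 2.06×246 + 45.54×34 + 1.84×376 = 8314.86 + 2207.88 + 506.76 + 1548.36 + 691.84 = 13269.7
P = 14969.53 / 13269.7 × 100 = 112.8099
Fisher = √(L × P) = √(113.1307 × 112.8099) = 112.9702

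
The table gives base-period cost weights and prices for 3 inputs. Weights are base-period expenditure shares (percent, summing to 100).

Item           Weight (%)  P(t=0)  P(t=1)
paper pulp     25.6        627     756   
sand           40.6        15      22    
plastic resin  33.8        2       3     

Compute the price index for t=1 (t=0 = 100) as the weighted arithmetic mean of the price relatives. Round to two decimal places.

paper pulp: 25.6 × (756/627) = 25.6 × 1.205742 = 30.8670
sand: 40.6 × (22/15) = 40.6 × 1.466667 = 59.5467
plastic resin: 33.8 × (3/2) = 33.8 × 1.500000 = 50.7000
Index = Σ wᵢ·(p₁ᵢ/p₀ᵢ) = 30.8670 + 59.5467 + 50.7000 = 141.1137

141.11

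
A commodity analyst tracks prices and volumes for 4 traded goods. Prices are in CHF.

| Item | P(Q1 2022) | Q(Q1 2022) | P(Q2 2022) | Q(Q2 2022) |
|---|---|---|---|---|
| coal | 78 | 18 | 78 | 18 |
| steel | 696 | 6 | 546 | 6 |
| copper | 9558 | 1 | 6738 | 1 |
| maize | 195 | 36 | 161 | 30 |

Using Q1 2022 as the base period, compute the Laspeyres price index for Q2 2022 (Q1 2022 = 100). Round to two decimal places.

Laspeyres price index uses base-period quantities as weights.
ΣP(Q2 2022)·Q(Q1 2022) = 78×18 + 546×6 + 6738×1 + 161×36 = 1404 + 3276 + 6738 + 5796 = 17214
ΣP(Q1 2022)·Q(Q1 2022) = 78×18 + 696×6 + 9558×1 + 195×36 = 1404 + 4176 + 9558 + 7020 = 22158
Index = 17214 / 22158 × 100 = 77.6875

77.69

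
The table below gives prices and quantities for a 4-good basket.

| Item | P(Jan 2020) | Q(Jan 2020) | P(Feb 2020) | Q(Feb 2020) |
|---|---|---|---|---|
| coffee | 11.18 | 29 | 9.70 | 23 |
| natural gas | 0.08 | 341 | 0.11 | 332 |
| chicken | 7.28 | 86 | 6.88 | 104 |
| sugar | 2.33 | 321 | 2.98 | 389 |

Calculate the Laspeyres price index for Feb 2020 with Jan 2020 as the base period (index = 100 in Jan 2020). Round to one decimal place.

108.2

Laspeyres price index uses base-period quantities as weights.
ΣP(Feb 2020)·Q(Jan 2020) = 9.70×29 + 0.11×341 + 6.88×86 + 2.98×321 = 281.3 + 37.51 + 591.68 + 956.58 = 1867.07
ΣP(Jan 2020)·Q(Jan 2020) = 11.18×29 + 0.08×341 + 7.28×86 + 2.33×321 = 324.22 + 27.28 + 626.08 + 747.93 = 1725.51
Index = 1867.07 / 1725.51 × 100 = 108.2040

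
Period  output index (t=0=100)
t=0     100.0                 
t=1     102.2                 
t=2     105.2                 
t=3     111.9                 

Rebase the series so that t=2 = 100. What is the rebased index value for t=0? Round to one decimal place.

95.1

Rebased(t=0) = 100.0 / 105.2 × 100 = 95.0570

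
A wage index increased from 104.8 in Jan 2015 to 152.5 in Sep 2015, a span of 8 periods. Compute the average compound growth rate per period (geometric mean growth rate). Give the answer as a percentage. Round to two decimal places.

4.80%

Growth factor = (152.5/104.8)^(1/8) = (1.455153)^(1/8) = 1.048006
Growth rate = 1.048006 − 1 = 0.048006 = 4.8006%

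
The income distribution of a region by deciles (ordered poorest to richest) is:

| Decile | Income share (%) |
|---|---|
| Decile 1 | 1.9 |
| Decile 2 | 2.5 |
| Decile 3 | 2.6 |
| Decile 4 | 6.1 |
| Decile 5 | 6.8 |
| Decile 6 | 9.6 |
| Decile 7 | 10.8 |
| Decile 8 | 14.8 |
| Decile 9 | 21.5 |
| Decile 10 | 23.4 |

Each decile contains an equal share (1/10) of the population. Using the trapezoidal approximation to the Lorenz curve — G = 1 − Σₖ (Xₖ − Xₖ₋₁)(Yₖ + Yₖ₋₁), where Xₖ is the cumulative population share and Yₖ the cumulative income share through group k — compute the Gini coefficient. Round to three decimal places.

Cumulative income shares Yₖ: 0.0190, 0.0440, 0.0700, 0.1310, 0.1990, 0.2950, 0.4030, 0.5510, 0.7660, 1.0000
Σ (Xₖ−Xₖ₋₁)(Yₖ+Yₖ₋₁) = (1/10)(0.0190+0.0000) + (1/10)(0.0440+0.0190) + (1/10)(0.0700+0.0440) + (1/10)(0.1310+0.0700) + (1/10)(0.1990+0.1310) + (1/10)(0.2950+0.1990) + (1/10)(0.4030+0.2950) + (1/10)(0.5510+0.4030) + (1/10)(0.7660+0.5510) + (1/10)(1.0000+0.7660)
  = 0.0019 + 0.0063 + 0.0114 + 0.0201 + 0.0330 + 0.0494 + 0.0698 + 0.0954 + 0.1317 + 0.1766 = 0.5956
G = 1 − 0.5956 = 0.4044

0.404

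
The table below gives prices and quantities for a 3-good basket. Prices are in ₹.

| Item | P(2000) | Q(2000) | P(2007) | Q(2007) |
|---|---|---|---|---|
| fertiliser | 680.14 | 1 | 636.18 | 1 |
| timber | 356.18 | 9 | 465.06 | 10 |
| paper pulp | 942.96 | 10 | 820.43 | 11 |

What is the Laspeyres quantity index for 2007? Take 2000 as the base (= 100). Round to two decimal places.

109.76

Laspeyres quantity index uses base-period prices as weights.
ΣP(2000)·Q(2007) = 680.14×1 + 356.18×10 + 942.96×11 = 680.14 + 3561.8 + 10372.56 = 14614.5
ΣP(2000)·Q(2000) = 680.14×1 + 356.18×9 + 942.96×10 = 680.14 + 3205.62 + 9429.6 = 13315.36
Index = 14614.5 / 13315.36 × 100 = 109.7567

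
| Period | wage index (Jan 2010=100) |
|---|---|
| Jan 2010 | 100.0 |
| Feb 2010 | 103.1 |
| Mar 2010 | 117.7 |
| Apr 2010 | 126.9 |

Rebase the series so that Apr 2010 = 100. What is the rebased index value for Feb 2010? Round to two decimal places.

Rebased(Feb 2010) = 103.1 / 126.9 × 100 = 81.2451

81.25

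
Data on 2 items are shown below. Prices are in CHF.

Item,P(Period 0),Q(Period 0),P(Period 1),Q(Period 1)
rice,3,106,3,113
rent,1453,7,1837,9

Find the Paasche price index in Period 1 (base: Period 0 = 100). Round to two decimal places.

Paasche price index uses current-period quantities as weights.
ΣP(Period 1)·Q(Period 1) = 3×113 + 1837×9 = 339 + 16533 = 16872
ΣP(Period 0)·Q(Period 1) = 3×113 + 1453×9 = 339 + 13077 = 13416
Index = 16872 / 13416 × 100 = 125.7603

125.76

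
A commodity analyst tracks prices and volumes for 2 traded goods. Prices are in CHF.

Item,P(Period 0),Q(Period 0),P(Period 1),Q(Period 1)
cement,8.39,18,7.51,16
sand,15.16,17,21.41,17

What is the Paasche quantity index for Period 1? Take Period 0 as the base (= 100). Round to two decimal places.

96.99

Paasche quantity index uses current-period prices as weights.
ΣP(Period 1)·Q(Period 1) = 7.51×16 + 21.41×17 = 120.16 + 363.97 = 484.13
ΣP(Period 1)·Q(Period 0) = 7.51×18 + 21.41×17 = 135.18 + 363.97 = 499.15
Index = 484.13 / 499.15 × 100 = 96.9909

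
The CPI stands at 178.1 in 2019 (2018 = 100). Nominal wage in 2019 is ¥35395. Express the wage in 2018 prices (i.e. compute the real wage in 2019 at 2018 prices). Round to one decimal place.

19873.7

Real = Nominal ÷ (Index/100) = 35395 ÷ (178.1/100)
     = 35395 ÷ 1.781 = 19873.6665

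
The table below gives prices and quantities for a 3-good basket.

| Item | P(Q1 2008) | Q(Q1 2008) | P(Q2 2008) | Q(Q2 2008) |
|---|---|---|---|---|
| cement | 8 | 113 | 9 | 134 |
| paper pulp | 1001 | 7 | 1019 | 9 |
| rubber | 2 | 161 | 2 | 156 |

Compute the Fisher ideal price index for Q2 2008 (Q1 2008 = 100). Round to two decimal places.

Laspeyres component (base-period weights):
ΣP(Q2 2008)Q(Q1 2008) = 9×113 + 1019×7 + 2×161 = 1017 + 7133 + 322 = 8472
ΣP(Q1 2008)Q(Q1 2008) = 8×113 + 1001×7 + 2×161 = 904 + 7007 + 322 = 8233
L = 8472 / 8233 × 100 = 102.9030
Paasche component (current-period weights):
ΣP(Q2 2008)Q(Q2 2008) = 9×134 + 1019×9 + 2×156 = 1206 + 9171 + 312 = 10689
ΣP(Q1 2008)Q(Q2 2008) = 8×134 + 1001×9 + 2×156 = 1072 + 9009 + 312 = 10393
P = 10689 / 10393 × 100 = 102.8481
Fisher = √(L × P) = √(102.9030 × 102.8481) = 102.8755

102.88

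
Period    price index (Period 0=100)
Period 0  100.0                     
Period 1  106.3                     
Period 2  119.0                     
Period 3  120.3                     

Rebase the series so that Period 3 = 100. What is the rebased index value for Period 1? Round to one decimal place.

88.4

Rebased(Period 1) = 106.3 / 120.3 × 100 = 88.3624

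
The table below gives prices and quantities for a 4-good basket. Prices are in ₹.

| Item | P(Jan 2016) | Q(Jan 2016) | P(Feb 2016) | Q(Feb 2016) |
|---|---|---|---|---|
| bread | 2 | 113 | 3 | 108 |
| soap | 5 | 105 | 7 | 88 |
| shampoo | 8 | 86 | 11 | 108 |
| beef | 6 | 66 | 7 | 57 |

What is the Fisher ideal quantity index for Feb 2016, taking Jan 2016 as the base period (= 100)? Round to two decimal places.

101.64

Laspeyres component (base-period weights):
ΣP(Jan 2016)Q(Feb 2016) = 2×108 + 5×88 + 8×108 + 6×57 = 216 + 440 + 864 + 342 = 1862
ΣP(Jan 2016)Q(Jan 2016) = 2×113 + 5×105 + 8×86 + 6×66 = 226 + 525 + 688 + 396 = 1835
L = 1862 / 1835 × 100 = 101.4714
Paasche component (current-period weights):
ΣP(Feb 2016)Q(Feb 2016) = 3×108 + 7×88 + 11×108 + 7×57 = 324 + 616 + 1188 + 399 = 2527
ΣP(Feb 2016)Q(Jan 2016) = 3×113 + 7×105 + 11×86 + 7×66 = 339 + 735 + 946 + 462 = 2482
P = 2527 / 2482 × 100 = 101.8131
Fisher = √(L × P) = √(101.4714 × 101.8131) = 101.6421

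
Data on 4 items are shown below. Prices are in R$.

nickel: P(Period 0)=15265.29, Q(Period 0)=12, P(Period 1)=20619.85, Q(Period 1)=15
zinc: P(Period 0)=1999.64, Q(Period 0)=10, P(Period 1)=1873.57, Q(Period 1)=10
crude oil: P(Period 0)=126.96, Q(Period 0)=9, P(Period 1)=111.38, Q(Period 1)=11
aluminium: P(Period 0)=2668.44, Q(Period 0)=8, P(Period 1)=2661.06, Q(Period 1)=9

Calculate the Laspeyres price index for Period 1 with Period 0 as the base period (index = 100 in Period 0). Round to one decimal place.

Laspeyres price index uses base-period quantities as weights.
ΣP(Period 1)·Q(Period 0) = 20619.85×12 + 1873.57×10 + 111.38×9 + 2661.06×8 = 247438.2 + 18735.7 + 1002.42 + 21288.48 = 288464.8
ΣP(Period 0)·Q(Period 0) = 15265.29×12 + 1999.64×10 + 126.96×9 + 2668.44×8 = 183183.48 + 19996.4 + 1142.64 + 21347.52 = 225670.04
Index = 288464.8 / 225670.04 × 100 = 127.8259

127.8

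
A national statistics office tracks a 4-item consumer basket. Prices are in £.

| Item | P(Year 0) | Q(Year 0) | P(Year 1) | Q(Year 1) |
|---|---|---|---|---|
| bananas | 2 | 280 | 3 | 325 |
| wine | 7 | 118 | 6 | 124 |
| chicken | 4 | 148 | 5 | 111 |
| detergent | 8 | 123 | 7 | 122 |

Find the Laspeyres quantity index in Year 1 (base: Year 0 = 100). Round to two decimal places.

Laspeyres quantity index uses base-period prices as weights.
ΣP(Year 0)·Q(Year 1) = 2×325 + 7×124 + 4×111 + 8×122 = 650 + 868 + 444 + 976 = 2938
ΣP(Year 0)·Q(Year 0) = 2×280 + 7×118 + 4×148 + 8×123 = 560 + 826 + 592 + 984 = 2962
Index = 2938 / 2962 × 100 = 99.1897

99.19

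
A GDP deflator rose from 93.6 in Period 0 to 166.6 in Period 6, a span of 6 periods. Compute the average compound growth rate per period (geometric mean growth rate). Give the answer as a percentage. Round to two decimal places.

10.09%

Growth factor = (166.6/93.6)^(1/6) = (1.779915)^(1/6) = 1.100863
Growth rate = 1.100863 − 1 = 0.100863 = 10.0863%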